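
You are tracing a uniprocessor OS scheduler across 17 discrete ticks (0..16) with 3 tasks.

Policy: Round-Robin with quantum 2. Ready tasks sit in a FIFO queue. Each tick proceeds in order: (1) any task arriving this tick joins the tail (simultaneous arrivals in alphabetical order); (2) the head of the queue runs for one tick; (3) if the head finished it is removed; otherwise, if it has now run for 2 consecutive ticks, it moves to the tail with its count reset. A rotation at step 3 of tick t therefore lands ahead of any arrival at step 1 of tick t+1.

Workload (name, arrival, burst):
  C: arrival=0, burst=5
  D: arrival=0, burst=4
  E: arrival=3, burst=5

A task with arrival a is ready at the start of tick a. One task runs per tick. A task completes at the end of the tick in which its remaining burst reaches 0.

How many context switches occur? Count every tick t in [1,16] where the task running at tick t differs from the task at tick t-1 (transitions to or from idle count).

context switches = 7

t=0: queue=[C,D] q_used=0 → run C
t=1: queue=[C,D] q_used=1 → run C
t=2: queue=[D,C] q_used=0 → run D
t=3: queue=[D,C,E] q_used=1 → run D
t=4: queue=[C,E,D] q_used=0 → run C
t=5: queue=[C,E,D] q_used=1 → run C
t=6: queue=[E,D,C] q_used=0 → run E
t=7: queue=[E,D,C] q_used=1 → run E
t=8: queue=[D,C,E] q_used=0 → run D
t=9: queue=[D,C,E] q_used=1 → run D
t=10: queue=[C,E] q_used=0 → run C
t=11: queue=[E] q_used=0 → run E
t=12: queue=[E] q_used=1 → run E
t=13: queue=[E] q_used=0 → run E
t=14: (idle)
t=15: (idle)
t=16: (idle)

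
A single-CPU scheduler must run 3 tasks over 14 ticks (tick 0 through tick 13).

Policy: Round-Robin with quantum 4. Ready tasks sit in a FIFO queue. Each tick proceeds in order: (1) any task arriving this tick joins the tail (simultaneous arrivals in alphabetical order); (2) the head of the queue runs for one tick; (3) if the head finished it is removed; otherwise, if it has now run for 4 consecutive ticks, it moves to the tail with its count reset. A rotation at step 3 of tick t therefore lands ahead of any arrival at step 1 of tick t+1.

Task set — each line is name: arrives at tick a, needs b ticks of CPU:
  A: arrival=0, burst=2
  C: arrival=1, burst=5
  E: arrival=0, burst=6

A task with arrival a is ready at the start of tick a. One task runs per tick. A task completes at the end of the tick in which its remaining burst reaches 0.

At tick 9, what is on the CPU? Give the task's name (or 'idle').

t=0: queue=[A,E] q_used=0 → run A
t=1: queue=[A,E,C] q_used=1 → run A
t=2: queue=[E,C] q_used=0 → run E
t=3: queue=[E,C] q_used=1 → run E
t=4: queue=[E,C] q_used=2 → run E
t=5: queue=[E,C] q_used=3 → run E
t=6: queue=[C,E] q_used=0 → run C
t=7: queue=[C,E] q_used=1 → run C
t=8: queue=[C,E] q_used=2 → run C
t=9: queue=[C,E] q_used=3 → run C
t=10: queue=[E,C] q_used=0 → run E
t=11: queue=[E,C] q_used=1 → run E
t=12: queue=[C] q_used=0 → run C
t=13: (idle)

running at tick 9 = C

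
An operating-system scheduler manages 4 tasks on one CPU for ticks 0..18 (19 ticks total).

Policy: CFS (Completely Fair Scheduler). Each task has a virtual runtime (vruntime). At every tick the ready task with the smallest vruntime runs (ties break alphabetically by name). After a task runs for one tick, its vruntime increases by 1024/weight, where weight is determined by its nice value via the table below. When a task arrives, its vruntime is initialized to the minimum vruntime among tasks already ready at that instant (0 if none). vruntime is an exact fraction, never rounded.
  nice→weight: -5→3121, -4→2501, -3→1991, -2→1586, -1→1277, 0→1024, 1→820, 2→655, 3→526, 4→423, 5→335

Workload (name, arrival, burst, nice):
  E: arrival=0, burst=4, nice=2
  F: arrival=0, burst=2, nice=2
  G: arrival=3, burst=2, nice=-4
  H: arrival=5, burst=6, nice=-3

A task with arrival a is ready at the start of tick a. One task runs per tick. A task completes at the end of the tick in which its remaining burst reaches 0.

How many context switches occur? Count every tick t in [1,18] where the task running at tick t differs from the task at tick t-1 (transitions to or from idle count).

context switches = 9

t=0: vr[E=0 F=0] → run E
t=1: vr[E=1024/655 F=0] → run F
t=2: vr[E=1024/655 F=1024/655] → run E
t=3: vr[E=2048/655 F=1024/655 G=1024/655] → run F
t=4: vr[E=2048/655 G=1024/655] → run G
t=5: vr[E=2048/655 G=3231744/1638155 H=3231744/1638155] → run G
t=6: vr[E=2048/655 H=3231744/1638155] → run H
t=7: vr[E=2048/655 H=8111873024/3261566605] → run H
t=8: vr[E=2048/655 H=9789343744/3261566605] → run H
t=9: vr[E=2048/655 H=11466814464/3261566605] → run E
t=10: vr[E=3072/655 H=11466814464/3261566605] → run H
t=11: vr[E=3072/655 H=13144285184/3261566605] → run H
t=12: vr[E=3072/655 H=14821755904/3261566605] → run H
t=13: vr[E=3072/655] → run E
t=14: (idle)
t=15: (idle)
t=16: (idle)
t=17: (idle)
t=18: (idle)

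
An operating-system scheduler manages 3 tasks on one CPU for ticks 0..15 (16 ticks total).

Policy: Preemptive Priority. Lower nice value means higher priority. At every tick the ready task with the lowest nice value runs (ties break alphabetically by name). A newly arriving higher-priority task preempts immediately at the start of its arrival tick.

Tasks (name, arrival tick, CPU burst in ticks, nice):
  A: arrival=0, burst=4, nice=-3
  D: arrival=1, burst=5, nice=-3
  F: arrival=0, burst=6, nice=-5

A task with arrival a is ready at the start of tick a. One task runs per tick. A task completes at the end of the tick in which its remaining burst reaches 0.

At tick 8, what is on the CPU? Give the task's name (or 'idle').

running at tick 8 = A

t=0: ready={A,F} → run F
t=1: ready={A,D,F} → run F
t=2: ready={A,D,F} → run F
t=3: ready={A,D,F} → run F
t=4: ready={A,D,F} → run F
t=5: ready={A,D,F} → run F
t=6: ready={A,D} → run A
t=7: ready={A,D} → run A
t=8: ready={A,D} → run A
t=9: ready={A,D} → run A
t=10: ready={D} → run D
t=11: ready={D} → run D
t=12: ready={D} → run D
t=13: ready={D} → run D
t=14: ready={D} → run D
t=15: (idle)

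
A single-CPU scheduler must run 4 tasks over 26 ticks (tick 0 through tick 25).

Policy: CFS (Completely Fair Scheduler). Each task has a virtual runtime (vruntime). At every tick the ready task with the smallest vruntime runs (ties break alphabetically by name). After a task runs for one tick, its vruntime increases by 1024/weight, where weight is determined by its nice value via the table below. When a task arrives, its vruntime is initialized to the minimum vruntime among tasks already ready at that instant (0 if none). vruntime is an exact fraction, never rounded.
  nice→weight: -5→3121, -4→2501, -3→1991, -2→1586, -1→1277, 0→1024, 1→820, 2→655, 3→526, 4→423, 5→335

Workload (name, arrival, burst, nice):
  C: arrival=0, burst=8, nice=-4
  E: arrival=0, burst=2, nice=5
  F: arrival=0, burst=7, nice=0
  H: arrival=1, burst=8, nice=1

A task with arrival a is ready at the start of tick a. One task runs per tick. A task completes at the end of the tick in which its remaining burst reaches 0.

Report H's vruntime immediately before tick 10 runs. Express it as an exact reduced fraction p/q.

t=0: vr[C=0 E=0 F=0] → run C
t=1: vr[C=1024/2501 E=0 F=0 H=0] → run E
t=2: vr[C=1024/2501 E=1024/335 F=0 H=0] → run F
t=3: vr[C=1024/2501 E=1024/335 F=1 H=0] → run H
t=4: vr[C=1024/2501 E=1024/335 F=1 H=256/205] → run C
t=5: vr[C=2048/2501 E=1024/335 F=1 H=256/205] → run C
t=6: vr[C=3072/2501 E=1024/335 F=1 H=256/205] → run F
t=7: vr[C=3072/2501 E=1024/335 F=2 H=256/205] → run C
t=8: vr[C=4096/2501 E=1024/335 F=2 H=256/205] → run H
t=9: vr[C=4096/2501 E=1024/335 F=2 H=512/205] → run C
t=10: vr[C=5120/2501 E=1024/335 F=2 H=512/205] → run F
t=11: vr[C=5120/2501 E=1024/335 F=3 H=512/205] → run C
t=12: vr[C=6144/2501 E=1024/335 F=3 H=512/205] → run C
t=13: vr[C=7168/2501 E=1024/335 F=3 H=512/205] → run H
t=14: vr[C=7168/2501 E=1024/335 F=3 H=768/205] → run C
t=15: vr[E=1024/335 F=3 H=768/205] → run F
t=16: vr[E=1024/335 F=4 H=768/205] → run E
t=17: vr[F=4 H=768/205] → run H
t=18: vr[F=4 H=1024/205] → run F
t=19: vr[F=5 H=1024/205] → run H
t=20: vr[F=5 H=256/41] → run F
t=21: vr[F=6 H=256/41] → run F
t=22: vr[H=256/41] → run H
t=23: vr[H=1536/205] → run H
t=24: vr[H=1792/205] → run H
t=25: (idle)

vruntime(H, start of tick 10) = 512/205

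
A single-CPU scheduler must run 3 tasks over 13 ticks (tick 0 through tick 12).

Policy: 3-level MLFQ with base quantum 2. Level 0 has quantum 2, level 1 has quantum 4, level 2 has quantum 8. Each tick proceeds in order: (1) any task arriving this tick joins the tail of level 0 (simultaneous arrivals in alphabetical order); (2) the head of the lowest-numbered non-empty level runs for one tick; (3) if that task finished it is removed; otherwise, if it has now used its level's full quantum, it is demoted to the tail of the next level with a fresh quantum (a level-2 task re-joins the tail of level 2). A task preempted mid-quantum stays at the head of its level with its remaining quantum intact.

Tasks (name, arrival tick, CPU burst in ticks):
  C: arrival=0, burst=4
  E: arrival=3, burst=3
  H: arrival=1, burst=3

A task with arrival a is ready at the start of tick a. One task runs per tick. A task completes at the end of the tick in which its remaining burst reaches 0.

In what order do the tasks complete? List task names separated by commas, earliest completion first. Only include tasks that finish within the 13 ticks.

completion order = C, H, E

t=0: L0/L1/L2 = C/-/- → run C
t=1: L0/L1/L2 = CH/-/- → run C
t=2: L0/L1/L2 = H/C/- → run H
t=3: L0/L1/L2 = HE/C/- → run H
t=4: L0/L1/L2 = E/CH/- → run E
t=5: L0/L1/L2 = E/CH/- → run E
t=6: L0/L1/L2 = -/CHE/- → run C
t=7: L0/L1/L2 = -/CHE/- → run C
t=8: L0/L1/L2 = -/HE/- → run H
t=9: L0/L1/L2 = -/E/- → run E
t=10: (idle)
t=11: (idle)
t=12: (idle)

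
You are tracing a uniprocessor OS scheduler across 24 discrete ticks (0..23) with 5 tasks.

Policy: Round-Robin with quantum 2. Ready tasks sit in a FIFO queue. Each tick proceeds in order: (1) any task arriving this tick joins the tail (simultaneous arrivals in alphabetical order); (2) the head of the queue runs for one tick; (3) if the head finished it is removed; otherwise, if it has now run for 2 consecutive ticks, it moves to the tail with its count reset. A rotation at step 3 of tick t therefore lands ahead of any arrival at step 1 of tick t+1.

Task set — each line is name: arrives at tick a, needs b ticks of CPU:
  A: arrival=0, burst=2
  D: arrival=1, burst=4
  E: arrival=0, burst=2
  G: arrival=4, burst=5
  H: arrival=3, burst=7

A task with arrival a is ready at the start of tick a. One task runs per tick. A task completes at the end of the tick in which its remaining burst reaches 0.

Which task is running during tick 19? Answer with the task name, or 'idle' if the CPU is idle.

t=0: queue=[A,E] q_used=0 → run A
t=1: queue=[A,E,D] q_used=1 → run A
t=2: queue=[E,D] q_used=0 → run E
t=3: queue=[E,D,H] q_used=1 → run E
t=4: queue=[D,H,G] q_used=0 → run D
t=5: queue=[D,H,G] q_used=1 → run D
t=6: queue=[H,G,D] q_used=0 → run H
t=7: queue=[H,G,D] q_used=1 → run H
t=8: queue=[G,D,H] q_used=0 → run G
t=9: queue=[G,D,H] q_used=1 → run G
t=10: queue=[D,H,G] q_used=0 → run D
t=11: queue=[D,H,G] q_used=1 → run D
t=12: queue=[H,G] q_used=0 → run H
t=13: queue=[H,G] q_used=1 → run H
t=14: queue=[G,H] q_used=0 → run G
t=15: queue=[G,H] q_used=1 → run G
t=16: queue=[H,G] q_used=0 → run H
t=17: queue=[H,G] q_used=1 → run H
t=18: queue=[G,H] q_used=0 → run G
t=19: queue=[H] q_used=0 → run H
t=20: (idle)
t=21: (idle)
t=22: (idle)
t=23: (idle)

running at tick 19 = H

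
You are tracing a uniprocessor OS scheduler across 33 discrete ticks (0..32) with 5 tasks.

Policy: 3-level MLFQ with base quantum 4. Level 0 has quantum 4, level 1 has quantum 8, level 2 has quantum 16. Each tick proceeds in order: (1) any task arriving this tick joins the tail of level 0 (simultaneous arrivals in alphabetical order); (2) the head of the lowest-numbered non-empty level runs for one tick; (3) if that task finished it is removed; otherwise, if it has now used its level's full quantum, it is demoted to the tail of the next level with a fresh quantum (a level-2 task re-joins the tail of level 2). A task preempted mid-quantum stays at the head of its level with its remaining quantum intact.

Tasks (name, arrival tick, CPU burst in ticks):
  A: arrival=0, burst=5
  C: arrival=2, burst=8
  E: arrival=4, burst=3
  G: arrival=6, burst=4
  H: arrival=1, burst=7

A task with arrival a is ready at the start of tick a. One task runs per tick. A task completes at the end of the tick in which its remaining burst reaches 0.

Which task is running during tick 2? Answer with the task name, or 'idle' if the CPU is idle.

t=0: L0/L1/L2 = A/-/- → run A
t=1: L0/L1/L2 = AH/-/- → run A
t=2: L0/L1/L2 = AHC/-/- → run A
t=3: L0/L1/L2 = AHC/-/- → run A
t=4: L0/L1/L2 = HCE/A/- → run H
t=5: L0/L1/L2 = HCE/A/- → run H
t=6: L0/L1/L2 = HCEG/A/- → run H
t=7: L0/L1/L2 = HCEG/A/- → run H
t=8: L0/L1/L2 = CEG/AH/- → run C
t=9: L0/L1/L2 = CEG/AH/- → run C
t=10: L0/L1/L2 = CEG/AH/- → run C
t=11: L0/L1/L2 = CEG/AH/- → run C
t=12: L0/L1/L2 = EG/AHC/- → run E
t=13: L0/L1/L2 = EG/AHC/- → run E
t=14: L0/L1/L2 = EG/AHC/- → run E
t=15: L0/L1/L2 = G/AHC/- → run G
t=16: L0/L1/L2 = G/AHC/- → run G
t=17: L0/L1/L2 = G/AHC/- → run G
t=18: L0/L1/L2 = G/AHC/- → run G
t=19: L0/L1/L2 = -/AHC/- → run A
t=20: L0/L1/L2 = -/HC/- → run H
t=21: L0/L1/L2 = -/HC/- → run H
t=22: L0/L1/L2 = -/HC/- → run H
t=23: L0/L1/L2 = -/C/- → run C
t=24: L0/L1/L2 = -/C/- → run C
t=25: L0/L1/L2 = -/C/- → run C
t=26: L0/L1/L2 = -/C/- → run C
t=27: (idle)
t=28: (idle)
t=29: (idle)
t=30: (idle)
t=31: (idle)
t=32: (idle)

running at tick 2 = A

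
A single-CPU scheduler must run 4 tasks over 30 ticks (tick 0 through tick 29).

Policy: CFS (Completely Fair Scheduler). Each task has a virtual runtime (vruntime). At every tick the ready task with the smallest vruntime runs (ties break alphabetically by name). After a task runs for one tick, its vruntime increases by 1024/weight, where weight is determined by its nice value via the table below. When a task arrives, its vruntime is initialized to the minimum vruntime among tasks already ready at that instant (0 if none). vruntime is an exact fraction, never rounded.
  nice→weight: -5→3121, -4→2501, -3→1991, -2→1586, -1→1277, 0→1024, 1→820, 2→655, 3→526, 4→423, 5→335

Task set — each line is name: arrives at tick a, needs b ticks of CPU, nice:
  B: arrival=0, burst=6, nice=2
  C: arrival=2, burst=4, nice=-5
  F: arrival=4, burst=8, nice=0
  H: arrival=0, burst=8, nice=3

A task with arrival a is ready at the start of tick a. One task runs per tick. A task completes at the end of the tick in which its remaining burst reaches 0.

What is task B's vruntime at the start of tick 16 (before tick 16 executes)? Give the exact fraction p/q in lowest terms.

t=0: vr[B=0 H=0] → run B
t=1: vr[B=1024/655 H=0] → run H
t=2: vr[B=1024/655 C=1024/655 H=512/263] → run B
t=3: vr[B=2048/655 C=1024/655 H=512/263] → run C
t=4: vr[B=2048/655 C=3866624/2044255 F=3866624/2044255 H=512/263] → run C
t=5: vr[B=2048/655 C=4537344/2044255 F=3866624/2044255 H=512/263] → run F
t=6: vr[B=2048/655 C=4537344/2044255 F=5910879/2044255 H=512/263] → run H
t=7: vr[B=2048/655 C=4537344/2044255 F=5910879/2044255 H=1024/263] → run C
t=8: vr[B=2048/655 C=5208064/2044255 F=5910879/2044255 H=1024/263] → run C
t=9: vr[B=2048/655 F=5910879/2044255 H=1024/263] → run F
t=10: vr[B=2048/655 F=7955134/2044255 H=1024/263] → run B
t=11: vr[B=3072/655 F=7955134/2044255 H=1024/263] → run F
t=12: vr[B=3072/655 F=9999389/2044255 H=1024/263] → run H
t=13: vr[B=3072/655 F=9999389/2044255 H=1536/263] → run B
t=14: vr[B=4096/655 F=9999389/2044255 H=1536/263] → run F
t=15: vr[B=4096/655 F=12043644/2044255 H=1536/263] → run H
t=16: vr[B=4096/655 F=12043644/2044255 H=2048/263] → run F
t=17: vr[B=4096/655 F=14087899/2044255 H=2048/263] → run B
t=18: vr[B=1024/131 F=14087899/2044255 H=2048/263] → run F
t=19: vr[B=1024/131 F=16132154/2044255 H=2048/263] → run H
t=20: vr[B=1024/131 F=16132154/2044255 H=2560/263] → run B
t=21: vr[F=16132154/2044255 H=2560/263] → run F
t=22: vr[F=18176409/2044255 H=2560/263] → run F
t=23: vr[H=2560/263] → run H
t=24: vr[H=3072/263] → run H
t=25: vr[H=3584/263] → run H
t=26: (idle)
t=27: (idle)
t=28: (idle)
t=29: (idle)

vruntime(B, start of tick 16) = 4096/655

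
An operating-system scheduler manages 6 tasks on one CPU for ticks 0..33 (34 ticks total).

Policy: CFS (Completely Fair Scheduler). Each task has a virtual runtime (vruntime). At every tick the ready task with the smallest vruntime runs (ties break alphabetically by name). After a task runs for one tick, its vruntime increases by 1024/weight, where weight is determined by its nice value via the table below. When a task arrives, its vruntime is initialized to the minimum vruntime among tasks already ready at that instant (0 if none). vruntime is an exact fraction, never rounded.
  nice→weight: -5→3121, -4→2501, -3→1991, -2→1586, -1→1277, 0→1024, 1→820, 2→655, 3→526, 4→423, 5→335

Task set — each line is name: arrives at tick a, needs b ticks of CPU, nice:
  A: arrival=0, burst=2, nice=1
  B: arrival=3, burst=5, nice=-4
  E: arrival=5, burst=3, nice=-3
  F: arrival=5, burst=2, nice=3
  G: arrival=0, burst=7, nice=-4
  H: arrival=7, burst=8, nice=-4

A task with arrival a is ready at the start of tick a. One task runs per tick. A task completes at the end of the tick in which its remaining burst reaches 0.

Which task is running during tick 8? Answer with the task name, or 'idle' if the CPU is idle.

t=0: vr[A=0 G=0] → run A
t=1: vr[A=256/205 G=0] → run G
t=2: vr[A=256/205 G=1024/2501] → run G
t=3: vr[A=256/205 B=2048/2501 G=2048/2501] → run B
t=4: vr[A=256/205 B=3072/2501 G=2048/2501] → run G
t=5: vr[A=256/205 B=3072/2501 E=3072/2501 F=3072/2501 G=3072/2501] → run B
t=6: vr[A=256/205 B=4096/2501 E=3072/2501 F=3072/2501 G=3072/2501] → run E
t=7: vr[A=256/205 B=4096/2501 E=8677376/4979491 F=3072/2501 G=3072/2501 H=3072/2501] → run F
t=8: vr[A=256/205 B=4096/2501 E=8677376/4979491 F=2088448/657763 G=3072/2501 H=3072/2501] → run G
t=9: vr[A=256/205 B=4096/2501 E=8677376/4979491 F=2088448/657763 G=4096/2501 H=3072/2501] → run H
t=10: vr[A=256/205 B=4096/2501 E=8677376/4979491 F=2088448/657763 G=4096/2501 H=4096/2501] → run A
t=11: vr[B=4096/2501 E=8677376/4979491 F=2088448/657763 G=4096/2501 H=4096/2501] → run B
t=12: vr[B=5120/2501 E=8677376/4979491 F=2088448/657763 G=4096/2501 H=4096/2501] → run G
t=13: vr[B=5120/2501 E=8677376/4979491 F=2088448/657763 G=5120/2501 H=4096/2501] → run H
t=14: vr[B=5120/2501 E=8677376/4979491 F=2088448/657763 G=5120/2501 H=5120/2501] → run E
t=15: vr[B=5120/2501 E=11238400/4979491 F=2088448/657763 G=5120/2501 H=5120/2501] → run B
t=16: vr[B=6144/2501 E=11238400/4979491 F=2088448/657763 G=5120/2501 H=5120/2501] → run G
t=17: vr[B=6144/2501 E=11238400/4979491 F=2088448/657763 G=6144/2501 H=5120/2501] → run H
t=18: vr[B=6144/2501 E=11238400/4979491 F=2088448/657763 G=6144/2501 H=6144/2501] → run E
t=19: vr[B=6144/2501 F=2088448/657763 G=6144/2501 H=6144/2501] → run B
t=20: vr[F=2088448/657763 G=6144/2501 H=6144/2501] → run G
t=21: vr[F=2088448/657763 H=6144/2501] → run H
t=22: vr[F=2088448/657763 H=7168/2501] → run H
t=23: vr[F=2088448/657763 H=8192/2501] → run F
t=24: vr[H=8192/2501] → run H
t=25: vr[H=9216/2501] → run H
t=26: vr[H=10240/2501] → run H
t=27: (idle)
t=28: (idle)
t=29: (idle)
t=30: (idle)
t=31: (idle)
t=32: (idle)
t=33: (idle)

running at tick 8 = G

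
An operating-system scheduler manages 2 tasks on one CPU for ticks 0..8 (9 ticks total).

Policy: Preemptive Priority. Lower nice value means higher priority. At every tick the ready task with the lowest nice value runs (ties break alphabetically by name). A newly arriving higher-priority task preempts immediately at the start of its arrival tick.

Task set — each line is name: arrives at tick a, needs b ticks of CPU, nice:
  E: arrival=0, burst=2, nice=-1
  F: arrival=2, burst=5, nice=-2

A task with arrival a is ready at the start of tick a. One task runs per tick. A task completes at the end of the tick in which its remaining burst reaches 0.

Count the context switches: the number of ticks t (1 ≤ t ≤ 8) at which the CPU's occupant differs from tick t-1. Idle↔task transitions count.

t=0: ready={E} → run E
t=1: ready={E} → run E
t=2: ready={F} → run F
t=3: ready={F} → run F
t=4: ready={F} → run F
t=5: ready={F} → run F
t=6: ready={F} → run F
t=7: (idle)
t=8: (idle)

context switches = 2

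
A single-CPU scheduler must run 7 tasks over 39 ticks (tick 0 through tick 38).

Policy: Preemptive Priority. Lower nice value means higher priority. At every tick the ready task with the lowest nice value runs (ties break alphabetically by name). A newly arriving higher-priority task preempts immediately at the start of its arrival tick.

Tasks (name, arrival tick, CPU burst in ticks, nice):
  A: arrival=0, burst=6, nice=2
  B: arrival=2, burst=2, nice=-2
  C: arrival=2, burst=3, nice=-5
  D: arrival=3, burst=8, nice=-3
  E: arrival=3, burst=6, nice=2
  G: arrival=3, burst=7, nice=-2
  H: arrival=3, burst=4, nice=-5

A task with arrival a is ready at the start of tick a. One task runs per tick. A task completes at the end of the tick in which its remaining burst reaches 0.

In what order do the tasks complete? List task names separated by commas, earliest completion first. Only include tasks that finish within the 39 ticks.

t=0: ready={A} → run A
t=1: ready={A} → run A
t=2: ready={A,B,C} → run C
t=3: ready={A,B,C,D,E,G,H} → run C
t=4: ready={A,B,C,D,E,G,H} → run C
t=5: ready={A,B,D,E,G,H} → run H
t=6: ready={A,B,D,E,G,H} → run H
t=7: ready={A,B,D,E,G,H} → run H
t=8: ready={A,B,D,E,G,H} → run H
t=9: ready={A,B,D,E,G} → run D
t=10: ready={A,B,D,E,G} → run D
t=11: ready={A,B,D,E,G} → run D
t=12: ready={A,B,D,E,G} → run D
t=13: ready={A,B,D,E,G} → run D
t=14: ready={A,B,D,E,G} → run D
t=15: ready={A,B,D,E,G} → run D
t=16: ready={A,B,D,E,G} → run D
t=17: ready={A,B,E,G} → run B
t=18: ready={A,B,E,G} → run B
t=19: ready={A,E,G} → run G
t=20: ready={A,E,G} → run G
t=21: ready={A,E,G} → run G
t=22: ready={A,E,G} → run G
t=23: ready={A,E,G} → run G
t=24: ready={A,E,G} → run G
t=25: ready={A,E,G} → run G
t=26: ready={A,E} → run A
t=27: ready={A,E} → run A
t=28: ready={A,E} → run A
t=29: ready={A,E} → run A
t=30: ready={E} → run E
t=31: ready={E} → run E
t=32: ready={E} → run E
t=33: ready={E} → run E
t=34: ready={E} → run E
t=35: ready={E} → run E
t=36: (idle)
t=37: (idle)
t=38: (idle)

completion order = C, H, D, B, G, A, E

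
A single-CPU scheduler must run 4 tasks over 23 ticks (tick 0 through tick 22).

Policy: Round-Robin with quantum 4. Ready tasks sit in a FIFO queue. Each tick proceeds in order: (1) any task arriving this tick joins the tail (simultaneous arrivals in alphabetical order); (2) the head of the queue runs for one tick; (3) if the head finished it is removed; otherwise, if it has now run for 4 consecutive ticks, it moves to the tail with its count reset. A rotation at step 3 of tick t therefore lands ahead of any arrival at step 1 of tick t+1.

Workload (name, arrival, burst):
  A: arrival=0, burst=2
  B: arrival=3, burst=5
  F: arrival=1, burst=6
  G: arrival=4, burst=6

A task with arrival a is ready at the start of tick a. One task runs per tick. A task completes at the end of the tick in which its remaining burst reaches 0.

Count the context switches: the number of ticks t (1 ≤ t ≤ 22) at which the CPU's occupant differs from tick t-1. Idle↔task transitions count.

t=0: queue=[A] q_used=0 → run A
t=1: queue=[A,F] q_used=1 → run A
t=2: queue=[F] q_used=0 → run F
t=3: queue=[F,B] q_used=1 → run F
t=4: queue=[F,B,G] q_used=2 → run F
t=5: queue=[F,B,G] q_used=3 → run F
t=6: queue=[B,G,F] q_used=0 → run B
t=7: queue=[B,G,F] q_used=1 → run B
t=8: queue=[B,G,F] q_used=2 → run B
t=9: queue=[B,G,F] q_used=3 → run B
t=10: queue=[G,F,B] q_used=0 → run G
t=11: queue=[G,F,B] q_used=1 → run G
t=12: queue=[G,F,B] q_used=2 → run G
t=13: queue=[G,F,B] q_used=3 → run G
t=14: queue=[F,B,G] q_used=0 → run F
t=15: queue=[F,B,G] q_used=1 → run F
t=16: queue=[B,G] q_used=0 → run B
t=17: queue=[G] q_used=0 → run G
t=18: queue=[G] q_used=1 → run G
t=19: (idle)
t=20: (idle)
t=21: (idle)
t=22: (idle)

context switches = 7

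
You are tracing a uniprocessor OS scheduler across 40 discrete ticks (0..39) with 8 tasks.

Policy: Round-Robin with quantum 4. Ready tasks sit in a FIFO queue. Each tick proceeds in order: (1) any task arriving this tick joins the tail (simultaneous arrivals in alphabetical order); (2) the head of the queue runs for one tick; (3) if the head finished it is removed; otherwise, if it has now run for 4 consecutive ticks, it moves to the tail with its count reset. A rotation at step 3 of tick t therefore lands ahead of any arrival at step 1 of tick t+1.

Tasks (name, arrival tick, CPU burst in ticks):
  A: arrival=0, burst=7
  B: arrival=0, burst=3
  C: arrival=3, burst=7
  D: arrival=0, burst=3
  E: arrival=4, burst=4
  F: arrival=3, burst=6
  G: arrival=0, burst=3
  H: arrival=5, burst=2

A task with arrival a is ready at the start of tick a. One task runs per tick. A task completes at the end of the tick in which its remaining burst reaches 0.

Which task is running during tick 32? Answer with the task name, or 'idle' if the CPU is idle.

running at tick 32 = C

t=0: queue=[A,B,D,G] q_used=0 → run A
t=1: queue=[A,B,D,G] q_used=1 → run A
t=2: queue=[A,B,D,G] q_used=2 → run A
t=3: queue=[A,B,D,G,C,F] q_used=3 → run A
t=4: queue=[B,D,G,C,F,A,E] q_used=0 → run B
t=5: queue=[B,D,G,C,F,A,E,H] q_used=1 → run B
t=6: queue=[B,D,G,C,F,A,E,H] q_used=2 → run B
t=7: queue=[D,G,C,F,A,E,H] q_used=0 → run D
t=8: queue=[D,G,C,F,A,E,H] q_used=1 → run D
t=9: queue=[D,G,C,F,A,E,H] q_used=2 → run D
t=10: queue=[G,C,F,A,E,H] q_used=0 → run G
t=11: queue=[G,C,F,A,E,H] q_used=1 → run G
t=12: queue=[G,C,F,A,E,H] q_used=2 → run G
t=13: queue=[C,F,A,E,H] q_used=0 → run C
t=14: queue=[C,F,A,E,H] q_used=1 → run C
t=15: queue=[C,F,A,E,H] q_used=2 → run C
t=16: queue=[C,F,A,E,H] q_used=3 → run C
t=17: queue=[F,A,E,H,C] q_used=0 → run F
t=18: queue=[F,A,E,H,C] q_used=1 → run F
t=19: queue=[F,A,E,H,C] q_used=2 → run F
t=20: queue=[F,A,E,H,C] q_used=3 → run F
t=21: queue=[A,E,H,C,F] q_used=0 → run A
t=22: queue=[A,E,H,C,F] q_used=1 → run A
t=23: queue=[A,E,H,C,F] q_used=2 → run A
t=24: queue=[E,H,C,F] q_used=0 → run E
t=25: queue=[E,H,C,F] q_used=1 → run E
t=26: queue=[E,H,C,F] q_used=2 → run E
t=27: queue=[E,H,C,F] q_used=3 → run E
t=28: queue=[H,C,F] q_used=0 → run H
t=29: queue=[H,C,F] q_used=1 → run H
t=30: queue=[C,F] q_used=0 → run C
t=31: queue=[C,F] q_used=1 → run C
t=32: queue=[C,F] q_used=2 → run C
t=33: queue=[F] q_used=0 → run F
t=34: queue=[F] q_used=1 → run F
t=35: (idle)
t=36: (idle)
t=37: (idle)
t=38: (idle)
t=39: (idle)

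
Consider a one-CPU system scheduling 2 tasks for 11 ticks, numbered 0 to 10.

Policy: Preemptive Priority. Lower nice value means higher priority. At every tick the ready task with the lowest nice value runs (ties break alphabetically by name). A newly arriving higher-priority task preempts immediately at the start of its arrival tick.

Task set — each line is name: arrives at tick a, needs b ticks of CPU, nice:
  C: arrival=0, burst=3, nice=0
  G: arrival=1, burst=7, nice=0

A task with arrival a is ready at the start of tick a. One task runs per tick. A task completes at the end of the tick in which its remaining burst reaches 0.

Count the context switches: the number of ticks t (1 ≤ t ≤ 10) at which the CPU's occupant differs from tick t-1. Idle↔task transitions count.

context switches = 2

t=0: ready={C} → run C
t=1: ready={C,G} → run C
t=2: ready={C,G} → run C
t=3: ready={G} → run G
t=4: ready={G} → run G
t=5: ready={G} → run G
t=6: ready={G} → run G
t=7: ready={G} → run G
t=8: ready={G} → run G
t=9: ready={G} → run G
t=10: (idle)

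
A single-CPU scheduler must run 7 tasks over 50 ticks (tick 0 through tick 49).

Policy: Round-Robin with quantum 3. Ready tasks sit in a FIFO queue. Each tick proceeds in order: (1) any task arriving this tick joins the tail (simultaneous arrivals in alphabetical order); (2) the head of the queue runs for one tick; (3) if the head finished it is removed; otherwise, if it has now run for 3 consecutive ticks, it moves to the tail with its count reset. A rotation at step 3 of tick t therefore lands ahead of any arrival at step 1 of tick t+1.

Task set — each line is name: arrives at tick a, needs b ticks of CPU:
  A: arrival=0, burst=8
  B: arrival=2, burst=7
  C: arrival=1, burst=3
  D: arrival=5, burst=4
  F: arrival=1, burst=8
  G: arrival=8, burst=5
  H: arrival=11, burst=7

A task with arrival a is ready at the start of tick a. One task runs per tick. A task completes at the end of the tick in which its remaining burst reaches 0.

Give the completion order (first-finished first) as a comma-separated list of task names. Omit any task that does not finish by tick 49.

t=0: queue=[A] q_used=0 → run A
t=1: queue=[A,C,F] q_used=1 → run A
t=2: queue=[A,C,F,B] q_used=2 → run A
t=3: queue=[C,F,B,A] q_used=0 → run C
t=4: queue=[C,F,B,A] q_used=1 → run C
t=5: queue=[C,F,B,A,D] q_used=2 → run C
t=6: queue=[F,B,A,D] q_used=0 → run F
t=7: queue=[F,B,A,D] q_used=1 → run F
t=8: queue=[F,B,A,D,G] q_used=2 → run F
t=9: queue=[B,A,D,G,F] q_used=0 → run B
t=10: queue=[B,A,D,G,F] q_used=1 → run B
t=11: queue=[B,A,D,G,F,H] q_used=2 → run B
t=12: queue=[A,D,G,F,H,B] q_used=0 → run A
t=13: queue=[A,D,G,F,H,B] q_used=1 → run A
t=14: queue=[A,D,G,F,H,B] q_used=2 → run A
t=15: queue=[D,G,F,H,B,A] q_used=0 → run D
t=16: queue=[D,G,F,H,B,A] q_used=1 → run D
t=17: queue=[D,G,F,H,B,A] q_used=2 → run D
t=18: queue=[G,F,H,B,A,D] q_used=0 → run G
t=19: queue=[G,F,H,B,A,D] q_used=1 → run G
t=20: queue=[G,F,H,B,A,D] q_used=2 → run G
t=21: queue=[F,H,B,A,D,G] q_used=0 → run F
t=22: queue=[F,H,B,A,D,G] q_used=1 → run F
t=23: queue=[F,H,B,A,D,G] q_used=2 → run F
t=24: queue=[H,B,A,D,G,F] q_used=0 → run H
t=25: queue=[H,B,A,D,G,F] q_used=1 → run H
t=26: queue=[H,B,A,D,G,F] q_used=2 → run H
t=27: queue=[B,A,D,G,F,H] q_used=0 → run B
t=28: queue=[B,A,D,G,F,H] q_used=1 → run B
t=29: queue=[B,A,D,G,F,H] q_used=2 → run B
t=30: queue=[A,D,G,F,H,B] q_used=0 → run A
t=31: queue=[A,D,G,F,H,B] q_used=1 → run A
t=32: queue=[D,G,F,H,B] q_used=0 → run D
t=33: queue=[G,F,H,B] q_used=0 → run G
t=34: queue=[G,F,H,B] q_used=1 → run G
t=35: queue=[F,H,B] q_used=0 → run F
t=36: queue=[F,H,B] q_used=1 → run F
t=37: queue=[H,B] q_used=0 → run H
t=38: queue=[H,B] q_used=1 → run H
t=39: queue=[H,B] q_used=2 → run H
t=40: queue=[B,H] q_used=0 → run B
t=41: queue=[H] q_used=0 → run H
t=42: (idle)
t=43: (idle)
t=44: (idle)
t=45: (idle)
t=46: (idle)
t=47: (idle)
t=48: (idle)
t=49: (idle)

completion order = C, A, D, G, F, B, H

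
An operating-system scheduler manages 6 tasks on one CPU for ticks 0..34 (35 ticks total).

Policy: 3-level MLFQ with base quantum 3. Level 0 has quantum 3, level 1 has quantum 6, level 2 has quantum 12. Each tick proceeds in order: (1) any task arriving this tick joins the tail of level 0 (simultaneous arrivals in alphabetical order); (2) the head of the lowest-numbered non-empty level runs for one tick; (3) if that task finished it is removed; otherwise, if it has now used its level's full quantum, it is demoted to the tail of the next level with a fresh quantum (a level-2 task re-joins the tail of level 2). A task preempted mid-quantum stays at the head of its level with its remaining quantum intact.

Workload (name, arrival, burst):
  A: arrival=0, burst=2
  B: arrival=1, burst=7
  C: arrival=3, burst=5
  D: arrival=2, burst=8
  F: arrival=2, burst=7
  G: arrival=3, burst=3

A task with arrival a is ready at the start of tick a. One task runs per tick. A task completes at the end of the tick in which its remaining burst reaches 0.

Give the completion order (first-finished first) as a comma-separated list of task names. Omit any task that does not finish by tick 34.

t=0: L0/L1/L2 = A/-/- → run A
t=1: L0/L1/L2 = AB/-/- → run A
t=2: L0/L1/L2 = BDF/-/- → run B
t=3: L0/L1/L2 = BDFCG/-/- → run B
t=4: L0/L1/L2 = BDFCG/-/- → run B
t=5: L0/L1/L2 = DFCG/B/- → run D
t=6: L0/L1/L2 = DFCG/B/- → run D
t=7: L0/L1/L2 = DFCG/B/- → run D
t=8: L0/L1/L2 = FCG/BD/- → run F
t=9: L0/L1/L2 = FCG/BD/- → run F
t=10: L0/L1/L2 = FCG/BD/- → run F
t=11: L0/L1/L2 = CG/BDF/- → run C
t=12: L0/L1/L2 = CG/BDF/- → run C
t=13: L0/L1/L2 = CG/BDF/- → run C
t=14: L0/L1/L2 = G/BDFC/- → run G
t=15: L0/L1/L2 = G/BDFC/- → run G
t=16: L0/L1/L2 = G/BDFC/- → run G
t=17: L0/L1/L2 = -/BDFC/- → run B
t=18: L0/L1/L2 = -/BDFC/- → run B
t=19: L0/L1/L2 = -/BDFC/- → run B
t=20: L0/L1/L2 = -/BDFC/- → run B
t=21: L0/L1/L2 = -/DFC/- → run D
t=22: L0/L1/L2 = -/DFC/- → run D
t=23: L0/L1/L2 = -/DFC/- → run D
t=24: L0/L1/L2 = -/DFC/- → run D
t=25: L0/L1/L2 = -/DFC/- → run D
t=26: L0/L1/L2 = -/FC/- → run F
t=27: L0/L1/L2 = -/FC/- → run F
t=28: L0/L1/L2 = -/FC/- → run F
t=29: L0/L1/L2 = -/FC/- → run F
t=30: L0/L1/L2 = -/C/- → run C
t=31: L0/L1/L2 = -/C/- → run C
t=32: (idle)
t=33: (idle)
t=34: (idle)

completion order = A, G, B, D, F, C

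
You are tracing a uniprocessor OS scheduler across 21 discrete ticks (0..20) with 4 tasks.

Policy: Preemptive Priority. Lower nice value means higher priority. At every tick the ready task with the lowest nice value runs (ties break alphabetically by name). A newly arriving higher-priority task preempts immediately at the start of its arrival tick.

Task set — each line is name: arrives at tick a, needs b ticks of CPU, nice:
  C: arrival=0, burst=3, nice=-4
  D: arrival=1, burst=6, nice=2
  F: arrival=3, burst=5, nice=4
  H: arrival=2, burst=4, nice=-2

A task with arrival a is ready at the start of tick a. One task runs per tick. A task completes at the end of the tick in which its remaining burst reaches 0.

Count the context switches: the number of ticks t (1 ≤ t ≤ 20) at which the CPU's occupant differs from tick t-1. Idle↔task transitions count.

t=0: ready={C} → run C
t=1: ready={C,D} → run C
t=2: ready={C,D,H} → run C
t=3: ready={D,F,H} → run H
t=4: ready={D,F,H} → run H
t=5: ready={D,F,H} → run H
t=6: ready={D,F,H} → run H
t=7: ready={D,F} → run D
t=8: ready={D,F} → run D
t=9: ready={D,F} → run D
t=10: ready={D,F} → run D
t=11: ready={D,F} → run D
t=12: ready={D,F} → run D
t=13: ready={F} → run F
t=14: ready={F} → run F
t=15: ready={F} → run F
t=16: ready={F} → run F
t=17: ready={F} → run F
t=18: (idle)
t=19: (idle)
t=20: (idle)

context switches = 4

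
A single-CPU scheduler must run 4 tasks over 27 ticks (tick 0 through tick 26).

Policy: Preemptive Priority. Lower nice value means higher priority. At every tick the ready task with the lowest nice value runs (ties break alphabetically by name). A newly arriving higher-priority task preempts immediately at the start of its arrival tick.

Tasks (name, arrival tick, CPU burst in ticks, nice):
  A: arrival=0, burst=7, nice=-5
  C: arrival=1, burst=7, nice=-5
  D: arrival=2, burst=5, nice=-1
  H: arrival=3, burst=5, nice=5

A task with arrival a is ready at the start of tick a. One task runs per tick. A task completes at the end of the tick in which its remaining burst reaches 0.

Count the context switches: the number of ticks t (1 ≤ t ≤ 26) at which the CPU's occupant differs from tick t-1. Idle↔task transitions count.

t=0: ready={A} → run A
t=1: ready={A,C} → run A
t=2: ready={A,C,D} → run A
t=3: ready={A,C,D,H} → run A
t=4: ready={A,C,D,H} → run A
t=5: ready={A,C,D,H} → run A
t=6: ready={A,C,D,H} → run A
t=7: ready={C,D,H} → run C
t=8: ready={C,D,H} → run C
t=9: ready={C,D,H} → run C
t=10: ready={C,D,H} → run C
t=11: ready={C,D,H} → run C
t=12: ready={C,D,H} → run C
t=13: ready={C,D,H} → run C
t=14: ready={D,H} → run D
t=15: ready={D,H} → run D
t=16: ready={D,H} → run D
t=17: ready={D,H} → run D
t=18: ready={D,H} → run D
t=19: ready={H} → run H
t=20: ready={H} → run H
t=21: ready={H} → run H
t=22: ready={H} → run H
t=23: ready={H} → run H
t=24: (idle)
t=25: (idle)
t=26: (idle)

context switches = 4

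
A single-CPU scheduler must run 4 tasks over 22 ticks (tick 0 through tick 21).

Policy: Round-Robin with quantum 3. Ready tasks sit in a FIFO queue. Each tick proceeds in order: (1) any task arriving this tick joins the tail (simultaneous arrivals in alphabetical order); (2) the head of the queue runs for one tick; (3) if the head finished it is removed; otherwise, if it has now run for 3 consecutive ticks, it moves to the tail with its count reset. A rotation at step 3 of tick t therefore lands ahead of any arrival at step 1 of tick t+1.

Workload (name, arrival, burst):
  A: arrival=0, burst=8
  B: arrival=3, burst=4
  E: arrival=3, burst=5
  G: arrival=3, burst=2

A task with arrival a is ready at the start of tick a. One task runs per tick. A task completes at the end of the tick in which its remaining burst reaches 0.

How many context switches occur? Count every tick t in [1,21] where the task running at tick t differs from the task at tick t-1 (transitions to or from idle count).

context switches = 7

t=0: queue=[A] q_used=0 → run A
t=1: queue=[A] q_used=1 → run A
t=2: queue=[A] q_used=2 → run A
t=3: queue=[A,B,E,G] q_used=0 → run A
t=4: queue=[A,B,E,G] q_used=1 → run A
t=5: queue=[A,B,E,G] q_used=2 → run A
t=6: queue=[B,E,G,A] q_used=0 → run B
t=7: queue=[B,E,G,A] q_used=1 → run B
t=8: queue=[B,E,G,A] q_used=2 → run B
t=9: queue=[E,G,A,B] q_used=0 → run E
t=10: queue=[E,G,A,B] q_used=1 → run E
t=11: queue=[E,G,A,B] q_used=2 → run E
t=12: queue=[G,A,B,E] q_used=0 → run G
t=13: queue=[G,A,B,E] q_used=1 → run G
t=14: queue=[A,B,E] q_used=0 → run A
t=15: queue=[A,B,E] q_used=1 → run A
t=16: queue=[B,E] q_used=0 → run B
t=17: queue=[E] q_used=0 → run E
t=18: queue=[E] q_used=1 → run E
t=19: (idle)
t=20: (idle)
t=21: (idle)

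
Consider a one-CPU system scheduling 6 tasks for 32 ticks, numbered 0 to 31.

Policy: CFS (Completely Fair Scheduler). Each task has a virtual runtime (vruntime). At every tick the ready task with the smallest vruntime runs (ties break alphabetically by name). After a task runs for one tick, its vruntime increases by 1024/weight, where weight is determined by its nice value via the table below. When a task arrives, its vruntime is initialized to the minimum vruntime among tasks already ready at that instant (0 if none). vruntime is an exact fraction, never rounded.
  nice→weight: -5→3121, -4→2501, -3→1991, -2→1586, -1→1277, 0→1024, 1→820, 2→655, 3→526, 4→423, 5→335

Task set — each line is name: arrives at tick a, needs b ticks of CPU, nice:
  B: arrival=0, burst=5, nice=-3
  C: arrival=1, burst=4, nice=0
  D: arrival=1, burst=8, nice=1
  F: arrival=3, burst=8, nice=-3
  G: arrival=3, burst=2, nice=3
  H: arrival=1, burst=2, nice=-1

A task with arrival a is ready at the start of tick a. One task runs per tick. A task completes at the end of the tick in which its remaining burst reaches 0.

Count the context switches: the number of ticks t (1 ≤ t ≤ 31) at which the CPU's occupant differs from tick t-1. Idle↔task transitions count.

context switches = 23

t=0: vr[B=0] → run B
t=1: vr[B=1024/1991 C=1024/1991 D=1024/1991 H=1024/1991] → run B
t=2: vr[B=2048/1991 C=1024/1991 D=1024/1991 H=1024/1991] → run C
t=3: vr[B=2048/1991 C=3015/1991 D=1024/1991 F=1024/1991 G=1024/1991 H=1024/1991] → run D
t=4: vr[B=2048/1991 C=3015/1991 D=719616/408155 F=1024/1991 G=1024/1991 H=1024/1991] → run F
t=5: vr[B=2048/1991 C=3015/1991 D=719616/408155 F=2048/1991 G=1024/1991 H=1024/1991] → run G
t=6: vr[B=2048/1991 C=3015/1991 D=719616/408155 F=2048/1991 G=1288704/523633 H=1024/1991] → run H
t=7: vr[B=2048/1991 C=3015/1991 D=719616/408155 F=2048/1991 G=1288704/523633 H=3346432/2542507] → run B
t=8: vr[B=3072/1991 C=3015/1991 D=719616/408155 F=2048/1991 G=1288704/523633 H=3346432/2542507] → run F
t=9: vr[B=3072/1991 C=3015/1991 D=719616/408155 F=3072/1991 G=1288704/523633 H=3346432/2542507] → run H
t=10: vr[B=3072/1991 C=3015/1991 D=719616/408155 F=3072/1991 G=1288704/523633] → run C
t=11: vr[B=3072/1991 C=5006/1991 D=719616/408155 F=3072/1991 G=1288704/523633] → run B
t=12: vr[B=4096/1991 C=5006/1991 D=719616/408155 F=3072/1991 G=1288704/523633] → run F
t=13: vr[B=4096/1991 C=5006/1991 D=719616/408155 F=4096/1991 G=1288704/523633] → run D
t=14: vr[B=4096/1991 C=5006/1991 D=1229312/408155 F=4096/1991 G=1288704/523633] → run B
t=15: vr[C=5006/1991 D=1229312/408155 F=4096/1991 G=1288704/523633] → run F
t=16: vr[C=5006/1991 D=1229312/408155 F=5120/1991 G=1288704/523633] → run G
t=17: vr[C=5006/1991 D=1229312/408155 F=5120/1991] → run C
t=18: vr[C=6997/1991 D=1229312/408155 F=5120/1991] → run F
t=19: vr[C=6997/1991 D=1229312/408155 F=6144/1991] → run D
t=20: vr[C=6997/1991 D=1739008/408155 F=6144/1991] → run F
t=21: vr[C=6997/1991 D=1739008/408155 F=7168/1991] → run C
t=22: vr[D=1739008/408155 F=7168/1991] → run F
t=23: vr[D=1739008/408155 F=8192/1991] → run F
t=24: vr[D=1739008/408155] → run D
t=25: vr[D=2248704/408155] → run D
t=26: vr[D=551680/81631] → run D
t=27: vr[D=3268096/408155] → run D
t=28: vr[D=3777792/408155] → run D
t=29: (idle)
t=30: (idle)
t=31: (idle)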